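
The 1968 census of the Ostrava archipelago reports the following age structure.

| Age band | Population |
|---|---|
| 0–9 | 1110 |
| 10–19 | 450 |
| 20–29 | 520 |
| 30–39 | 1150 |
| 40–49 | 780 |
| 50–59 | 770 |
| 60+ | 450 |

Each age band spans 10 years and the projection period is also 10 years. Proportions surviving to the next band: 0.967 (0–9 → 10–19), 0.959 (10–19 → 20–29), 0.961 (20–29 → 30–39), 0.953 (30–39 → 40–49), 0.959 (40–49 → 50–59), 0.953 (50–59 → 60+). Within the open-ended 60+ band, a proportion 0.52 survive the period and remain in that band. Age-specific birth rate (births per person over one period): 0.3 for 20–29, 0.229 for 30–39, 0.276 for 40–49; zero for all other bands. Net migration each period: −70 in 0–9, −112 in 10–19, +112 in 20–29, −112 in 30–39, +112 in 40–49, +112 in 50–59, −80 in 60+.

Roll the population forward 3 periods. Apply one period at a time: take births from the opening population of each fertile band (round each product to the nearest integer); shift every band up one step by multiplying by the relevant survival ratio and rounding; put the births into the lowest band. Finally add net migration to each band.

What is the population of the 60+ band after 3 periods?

Let group 1 be 0–9 through group 7 = 60+.
[period 1]
Births: 520 × 0.3 = 156, 1150 × 0.229 = 263, 780 × 0.276 = 215 ⇒ total 634
Group 2: 1110 × 0.967 = 1073
Group 3: 450 × 0.959 = 432
Group 4: 520 × 0.961 = 500
Group 5: 1150 × 0.953 = 1096
Group 6: 780 × 0.959 = 748
Group 7: 770 × 0.953 + 450 × 0.52 = 734 + 234 = 968
Net migration: Group 1 − 70 → 564; Group 2 − 112 → 961; Group 3 + 112 → 544; Group 4 − 112 → 388; Group 5 + 112 → 1208; Group 6 + 112 → 860; Group 7 − 80 → 888
Giving 564 / 961 / 544 / 388 / 1208 / 860 / 888.
[period 2]
Births: 544 × 0.3 = 163, 388 × 0.229 = 89, 1208 × 0.276 = 333 ⇒ total 585
Group 2: 564 × 0.967 = 545
Group 3: 961 × 0.959 = 922
Group 4: 544 × 0.961 = 523
Group 5: 388 × 0.953 = 370
Group 6: 1208 × 0.959 = 1158
Group 7: 860 × 0.953 + 888 × 0.52 = 820 + 462 = 1282
Net migration: Group 1 − 70 → 515; Group 2 − 112 → 433; Group 3 + 112 → 1034; Group 4 − 112 → 411; Group 5 + 112 → 482; Group 6 + 112 → 1270; Group 7 − 80 → 1202
Giving 515 / 433 / 1034 / 411 / 482 / 1270 / 1202.
[period 3]
Births: 1034 × 0.3 = 310, 411 × 0.229 = 94, 482 × 0.276 = 133 ⇒ total 537
Group 2: 515 × 0.967 = 498
Group 3: 433 × 0.959 = 415
Group 4: 1034 × 0.961 = 994
Group 5: 411 × 0.953 = 392
Group 6: 482 × 0.959 = 462
Group 7: 1270 × 0.953 + 1202 × 0.52 = 1210 + 625 = 1835
Net migration: Group 1 − 70 → 467; Group 2 − 112 → 386; Group 3 + 112 → 527; Group 4 − 112 → 882; Group 5 + 112 → 504; Group 6 + 112 → 574; Group 7 − 80 → 1755
Giving 467 / 386 / 527 / 882 / 504 / 574 / 1755.

1755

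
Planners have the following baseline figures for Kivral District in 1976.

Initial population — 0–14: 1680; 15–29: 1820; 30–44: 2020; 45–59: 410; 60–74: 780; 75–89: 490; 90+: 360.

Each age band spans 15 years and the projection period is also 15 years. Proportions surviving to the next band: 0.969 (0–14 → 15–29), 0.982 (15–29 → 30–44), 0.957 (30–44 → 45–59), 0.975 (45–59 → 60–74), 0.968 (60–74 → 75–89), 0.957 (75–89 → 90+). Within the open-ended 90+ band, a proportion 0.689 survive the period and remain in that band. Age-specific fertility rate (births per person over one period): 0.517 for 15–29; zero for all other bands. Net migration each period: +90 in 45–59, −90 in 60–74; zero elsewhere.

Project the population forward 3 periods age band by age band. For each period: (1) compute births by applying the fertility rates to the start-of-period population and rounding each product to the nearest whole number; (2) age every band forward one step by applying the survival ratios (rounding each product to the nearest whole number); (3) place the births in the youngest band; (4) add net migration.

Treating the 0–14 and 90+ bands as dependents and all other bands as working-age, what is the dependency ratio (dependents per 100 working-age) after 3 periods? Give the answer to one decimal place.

23.4

Numbering the bands 1..7 from youngest to oldest:
Period 1.
Births: 1820 × 0.517 = 941
Band 2: 1680 × 0.969 = 1628
Band 3: 1820 × 0.982 = 1787
Band 4: 2020 × 0.957 = 1933
Band 5: 410 × 0.975 = 400
Band 6: 780 × 0.968 = 755
Band 7: 490 × 0.957 + 360 × 0.689 = 469 + 248 = 717
Net migration: Band 4 + 90 → 2023; Band 5 − 90 → 310
Giving 941 / 1628 / 1787 / 2023 / 310 / 755 / 717.
Period 2.
Births: 1628 × 0.517 = 842
Band 2: 941 × 0.969 = 912
Band 3: 1628 × 0.982 = 1599
Band 4: 1787 × 0.957 = 1710
Band 5: 2023 × 0.975 = 1972
Band 6: 310 × 0.968 = 300
Band 7: 755 × 0.957 + 717 × 0.689 = 723 + 494 = 1217
Net migration: Band 4 + 90 → 1800; Band 5 − 90 → 1882
Giving 842 / 912 / 1599 / 1800 / 1882 / 300 / 1217.
Period 3.
Births: 912 × 0.517 = 472
Band 2: 842 × 0.969 = 816
Band 3: 912 × 0.982 = 896
Band 4: 1599 × 0.957 = 1530
Band 5: 1800 × 0.975 = 1755
Band 6: 1882 × 0.968 = 1822
Band 7: 300 × 0.957 + 1217 × 0.689 = 287 + 839 = 1126
Net migration: Band 4 + 90 → 1620; Band 5 − 90 → 1665
Giving 472 / 816 / 896 / 1620 / 1665 / 1822 / 1126.
Dependents (band 0–14 + band 90+) = 472 + 1126 = 1598; working-age = 6819; ratio = 1598/6819 × 100 = 23.4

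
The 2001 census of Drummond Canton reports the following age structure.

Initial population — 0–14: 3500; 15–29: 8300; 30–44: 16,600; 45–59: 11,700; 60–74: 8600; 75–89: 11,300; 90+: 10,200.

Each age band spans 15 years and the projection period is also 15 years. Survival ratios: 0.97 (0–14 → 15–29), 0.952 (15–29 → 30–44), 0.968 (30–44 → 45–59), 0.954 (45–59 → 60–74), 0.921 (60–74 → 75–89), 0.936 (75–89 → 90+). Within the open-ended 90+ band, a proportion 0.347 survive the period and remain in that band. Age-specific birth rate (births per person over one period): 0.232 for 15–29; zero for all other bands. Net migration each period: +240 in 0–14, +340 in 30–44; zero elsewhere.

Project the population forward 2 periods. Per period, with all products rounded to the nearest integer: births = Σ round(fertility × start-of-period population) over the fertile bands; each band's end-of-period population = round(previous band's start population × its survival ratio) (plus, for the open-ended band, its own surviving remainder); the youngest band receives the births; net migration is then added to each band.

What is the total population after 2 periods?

Period 1.
Births: 8300 × 0.232 = 1926
15–29: 3500 × 0.97 = 3395
30–44: 8300 × 0.952 = 7902
45–59: 16600 × 0.968 = 16069
60–74: 11700 × 0.954 = 11162
75–89: 8600 × 0.921 = 7921
90+: 11300 × 0.936 + 10200 × 0.347 = 10577 + 3539 = 14116
Net migration: 0–14 + 240 → 2166; 30–44 + 340 → 8242
→ [2166, 3395, 8242, 16069, 11162, 7921, 14116]
Period 2.
Births: 3395 × 0.232 = 788
15–29: 2166 × 0.97 = 2101
30–44: 3395 × 0.952 = 3232
45–59: 8242 × 0.968 = 7978
60–74: 16069 × 0.954 = 15330
75–89: 11162 × 0.921 = 10280
90+: 7921 × 0.936 + 14116 × 0.347 = 7414 + 4898 = 12312
Net migration: 0–14 + 240 → 1028; 30–44 + 340 → 3572
→ [1028, 2101, 3572, 7978, 15330, 10280, 12312]
Total after period 2: 1028 + 2101 + 3572 + 7978 + 15330 + 10280 + 12312 = 52601

52601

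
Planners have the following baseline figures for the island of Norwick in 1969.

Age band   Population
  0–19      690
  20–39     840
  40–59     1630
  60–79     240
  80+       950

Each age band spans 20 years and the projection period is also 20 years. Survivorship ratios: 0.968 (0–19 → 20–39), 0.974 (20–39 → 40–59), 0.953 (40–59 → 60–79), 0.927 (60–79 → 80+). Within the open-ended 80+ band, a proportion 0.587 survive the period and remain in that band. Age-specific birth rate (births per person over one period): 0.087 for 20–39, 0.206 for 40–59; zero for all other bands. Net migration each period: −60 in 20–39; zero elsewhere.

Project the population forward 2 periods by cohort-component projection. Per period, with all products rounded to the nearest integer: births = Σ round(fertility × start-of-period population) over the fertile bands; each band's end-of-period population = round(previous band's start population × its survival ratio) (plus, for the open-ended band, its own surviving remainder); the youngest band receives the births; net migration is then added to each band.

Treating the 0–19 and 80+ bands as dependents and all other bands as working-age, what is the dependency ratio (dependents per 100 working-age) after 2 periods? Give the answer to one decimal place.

124.1

After projecting period 1:
Births: 840 × 0.087 = 73, 1630 × 0.206 = 336 → total 409
20–39: 690 × 0.968 = 668
40–59: 840 × 0.974 = 818
60–79: 1630 × 0.953 = 1553
80+: 240 × 0.927 + 950 × 0.587 = 222 + 558 = 780
Net migration: 20–39 − 60 → 608
Population now: 0–19=409, 20–39=608, 40–59=818, 60–79=1553, 80+=780
After projecting period 2:
Births: 608 × 0.087 = 53, 818 × 0.206 = 169 → total 222
20–39: 409 × 0.968 = 396
40–59: 608 × 0.974 = 592
60–79: 818 × 0.953 = 780
80+: 1553 × 0.927 + 780 × 0.587 = 1440 + 458 = 1898
Net migration: 20–39 − 60 → 336
Population now: 0–19=222, 20–39=336, 40–59=592, 60–79=780, 80+=1898
Dependents (band 0–19 + band 80+) = 222 + 1898 = 2120; working-age = 1708; ratio = 2120/1708 × 100 = 124.1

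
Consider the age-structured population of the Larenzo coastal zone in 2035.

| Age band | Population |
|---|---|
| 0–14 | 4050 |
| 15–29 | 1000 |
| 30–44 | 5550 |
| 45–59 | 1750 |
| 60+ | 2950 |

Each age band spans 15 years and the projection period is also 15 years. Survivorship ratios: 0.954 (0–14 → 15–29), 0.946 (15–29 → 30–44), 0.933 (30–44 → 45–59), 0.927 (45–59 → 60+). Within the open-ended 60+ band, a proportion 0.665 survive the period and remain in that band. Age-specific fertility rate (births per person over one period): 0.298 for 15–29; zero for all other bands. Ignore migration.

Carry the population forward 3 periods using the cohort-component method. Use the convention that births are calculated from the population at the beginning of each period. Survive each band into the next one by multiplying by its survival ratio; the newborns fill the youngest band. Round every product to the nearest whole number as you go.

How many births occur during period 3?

85

Numbering the groups 1..5 from youngest to oldest:
Period 1.
Births: 1000 × 0.298 = 298
Group 2: 4050 × 0.954 = 3864
Group 3: 1000 × 0.946 = 946
Group 4: 5550 × 0.933 = 5178
Group 5: 1750 × 0.927 + 2950 × 0.665 = 1622 + 1962 = 3584
Population now: 0–14=298, 15–29=3864, 30–44=946, 45–59=5178, 60+=3584
Period 2.
Births: 3864 × 0.298 = 1151
Group 2: 298 × 0.954 = 284
Group 3: 3864 × 0.946 = 3655
Group 4: 946 × 0.933 = 883
Group 5: 5178 × 0.927 + 3584 × 0.665 = 4800 + 2383 = 7183
Population now: 0–14=1151, 15–29=284, 30–44=3655, 45–59=883, 60+=7183
Period 3.
Births: 284 × 0.298 = 85
Group 2: 1151 × 0.954 = 1098
Group 3: 284 × 0.946 = 269
Group 4: 3655 × 0.933 = 3410
Group 5: 883 × 0.927 + 7183 × 0.665 = 819 + 4777 = 5596
Population now: 0–14=85, 15–29=1098, 30–44=269, 45–59=3410, 60+=5596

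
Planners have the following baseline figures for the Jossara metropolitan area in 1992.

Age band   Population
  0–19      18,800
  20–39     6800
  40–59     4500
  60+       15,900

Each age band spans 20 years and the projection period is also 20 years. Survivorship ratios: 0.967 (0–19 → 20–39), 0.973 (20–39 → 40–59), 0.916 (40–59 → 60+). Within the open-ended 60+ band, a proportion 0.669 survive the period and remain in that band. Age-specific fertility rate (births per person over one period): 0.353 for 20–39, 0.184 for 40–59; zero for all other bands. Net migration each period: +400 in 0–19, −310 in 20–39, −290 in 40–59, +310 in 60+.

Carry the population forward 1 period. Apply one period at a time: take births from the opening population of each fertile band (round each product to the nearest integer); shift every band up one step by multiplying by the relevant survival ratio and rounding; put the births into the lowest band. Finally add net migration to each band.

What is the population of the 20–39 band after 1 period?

Let band 1 be 0–19 through band 4 = 60+.
Period 1.
Births: 6800 × 0.353 = 2400  |  4500 × 0.184 = 828 ⇒ total 3228
Band 2: 18800 × 0.967 = 18180
Band 3: 6800 × 0.973 = 6616
Band 4: 4500 × 0.916 + 15900 × 0.669 = 4122 + 10637 = 14759
Net migration: Band 1 + 400 → 3628; Band 2 − 310 → 17870; Band 3 − 290 → 6326; Band 4 + 310 → 15069
Population now: 0–19=3628, 20–39=17870, 40–59=6326, 60+=15069

17870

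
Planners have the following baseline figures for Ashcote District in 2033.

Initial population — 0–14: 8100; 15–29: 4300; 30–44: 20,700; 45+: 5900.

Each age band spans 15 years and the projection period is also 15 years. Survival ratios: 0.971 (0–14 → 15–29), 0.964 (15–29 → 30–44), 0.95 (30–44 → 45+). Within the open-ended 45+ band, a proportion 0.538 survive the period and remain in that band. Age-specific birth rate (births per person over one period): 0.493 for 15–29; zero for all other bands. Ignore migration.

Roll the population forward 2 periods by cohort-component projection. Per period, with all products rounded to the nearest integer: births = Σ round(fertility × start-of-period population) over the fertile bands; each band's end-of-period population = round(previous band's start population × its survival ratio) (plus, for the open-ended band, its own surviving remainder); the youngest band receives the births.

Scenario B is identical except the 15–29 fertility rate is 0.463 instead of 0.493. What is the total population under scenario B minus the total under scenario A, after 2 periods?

-362

Call the groups 1 to 4, youngest first.
— Period 1 —
Births: 4300 × 0.493 = 2120
Group 2: 8100 × 0.971 = 7865
Group 3: 4300 × 0.964 = 4145
Group 4: 20700 × 0.95 + 5900 × 0.538 = 19665 + 3174 = 22839
Population now: 0–14=2120, 15–29=7865, 30–44=4145, 45+=22839
— Period 2 —
Births: 7865 × 0.493 = 3877
Group 2: 2120 × 0.971 = 2059
Group 3: 7865 × 0.964 = 7582
Group 4: 4145 × 0.95 + 22839 × 0.538 = 3938 + 12287 = 16225
Population now: 0–14=3877, 15–29=2059, 30–44=7582, 45+=16225
Scenario A total after 2 periods: 29743
Scenario B projection —
— Period 1 —
Births: 4300 × 0.463 = 1991
Group 2: 8100 × 0.971 = 7865
Group 3: 4300 × 0.964 = 4145
Group 4: 20700 × 0.95 + 5900 × 0.538 = 19665 + 3174 = 22839
Population now: 0–14=1991, 15–29=7865, 30–44=4145, 45+=22839
— Period 2 —
Births: 7865 × 0.463 = 3641
Group 2: 1991 × 0.971 = 1933
Group 3: 7865 × 0.964 = 7582
Group 4: 4145 × 0.95 + 22839 × 0.538 = 3938 + 12287 = 16225
Population now: 0–14=3641, 15–29=1933, 30–44=7582, 45+=16225
Scenario B total after 2 periods: 29381
Difference B − A = 29381 − 29743 = -362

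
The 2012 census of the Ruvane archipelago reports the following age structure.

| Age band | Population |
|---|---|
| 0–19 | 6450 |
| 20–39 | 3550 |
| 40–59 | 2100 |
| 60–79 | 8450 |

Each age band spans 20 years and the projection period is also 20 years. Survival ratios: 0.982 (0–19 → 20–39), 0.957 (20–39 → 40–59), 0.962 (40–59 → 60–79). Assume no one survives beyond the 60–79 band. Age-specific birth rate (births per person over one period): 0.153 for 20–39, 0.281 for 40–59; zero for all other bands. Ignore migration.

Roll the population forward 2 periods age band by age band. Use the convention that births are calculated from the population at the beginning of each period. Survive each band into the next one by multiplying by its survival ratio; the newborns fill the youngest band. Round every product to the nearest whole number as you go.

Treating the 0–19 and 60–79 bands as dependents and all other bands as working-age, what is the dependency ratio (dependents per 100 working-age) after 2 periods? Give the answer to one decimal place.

[period 1]
Births: 3550 * 0.153 = 543, 2100 * 0.281 = 590 → 1133
20–39: 6450 * 0.982 = 6334
40–59: 3550 * 0.957 = 3397
60–79: 2100 * 0.962 = 2020
End of period: [1133, 6334, 3397, 2020]
[period 2]
Births: 6334 * 0.153 = 969, 3397 * 0.281 = 955 → 1924
20–39: 1133 * 0.982 = 1113
40–59: 6334 * 0.957 = 6062
60–79: 3397 * 0.962 = 3268
End of period: [1924, 1113, 6062, 3268]
Dependents (band 0–19 + band 60–79) = 1924 + 3268 = 5192; working-age = 7175; ratio = 5192/7175 × 100 = 72.4

72.4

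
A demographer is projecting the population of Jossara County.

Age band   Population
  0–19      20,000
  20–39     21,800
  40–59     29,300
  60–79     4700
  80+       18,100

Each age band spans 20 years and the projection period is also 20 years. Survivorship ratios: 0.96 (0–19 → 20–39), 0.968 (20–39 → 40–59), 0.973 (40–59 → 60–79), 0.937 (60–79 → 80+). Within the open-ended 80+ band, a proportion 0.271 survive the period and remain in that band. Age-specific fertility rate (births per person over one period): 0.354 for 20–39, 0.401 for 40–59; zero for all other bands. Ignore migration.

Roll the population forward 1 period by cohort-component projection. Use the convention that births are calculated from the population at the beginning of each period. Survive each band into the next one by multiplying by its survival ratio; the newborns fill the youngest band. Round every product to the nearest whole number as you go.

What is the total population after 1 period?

(Groups numbered youngest = 1 to oldest = 5.)
Period 1.
Births: 21800 × 0.354 = 7717  |  29300 × 0.401 = 11749 → 19466
Group 2: 20000 × 0.96 = 19200
Group 3: 21800 × 0.968 = 21102
Group 4: 29300 × 0.973 = 28509
Group 5: 4700 × 0.937 + 18100 × 0.271 = 4404 + 4905 = 9309
Giving 19466 / 19200 / 21102 / 28509 / 9309.
Total after period 1: 19466 + 19200 + 21102 + 28509 + 9309 = 97586

97586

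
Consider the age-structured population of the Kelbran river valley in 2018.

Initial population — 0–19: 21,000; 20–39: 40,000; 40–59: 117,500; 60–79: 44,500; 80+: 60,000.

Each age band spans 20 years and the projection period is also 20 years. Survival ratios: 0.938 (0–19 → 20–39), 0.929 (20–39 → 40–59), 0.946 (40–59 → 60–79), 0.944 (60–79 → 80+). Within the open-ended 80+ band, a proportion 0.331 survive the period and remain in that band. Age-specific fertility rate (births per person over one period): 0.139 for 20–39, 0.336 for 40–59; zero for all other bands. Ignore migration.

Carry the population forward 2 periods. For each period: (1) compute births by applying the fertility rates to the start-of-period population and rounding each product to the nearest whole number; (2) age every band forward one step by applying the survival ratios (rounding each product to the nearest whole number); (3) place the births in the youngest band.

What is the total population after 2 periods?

Call the groups 1 to 5, youngest first.
Period 1.
Births: 40000 × 0.139 = 5560 ; 117500 × 0.336 = 39480 → 45040
Group 2: 21000 × 0.938 = 19698
Group 3: 40000 × 0.929 = 37160
Group 4: 117500 × 0.946 = 111155
Group 5: 44500 × 0.944 + 60000 × 0.331 = 42008 + 19860 = 61868
Giving 45040 / 19698 / 37160 / 111155 / 61868.
Period 2.
Births: 19698 × 0.139 = 2738 ; 37160 × 0.336 = 12486 → 15224
Group 2: 45040 × 0.938 = 42248
Group 3: 19698 × 0.929 = 18299
Group 4: 37160 × 0.946 = 35153
Group 5: 111155 × 0.944 + 61868 × 0.331 = 104930 + 20478 = 125408
Giving 15224 / 42248 / 18299 / 35153 / 125408.
Total after period 2: 15224 + 42248 + 18299 + 35153 + 125408 = 236332

236332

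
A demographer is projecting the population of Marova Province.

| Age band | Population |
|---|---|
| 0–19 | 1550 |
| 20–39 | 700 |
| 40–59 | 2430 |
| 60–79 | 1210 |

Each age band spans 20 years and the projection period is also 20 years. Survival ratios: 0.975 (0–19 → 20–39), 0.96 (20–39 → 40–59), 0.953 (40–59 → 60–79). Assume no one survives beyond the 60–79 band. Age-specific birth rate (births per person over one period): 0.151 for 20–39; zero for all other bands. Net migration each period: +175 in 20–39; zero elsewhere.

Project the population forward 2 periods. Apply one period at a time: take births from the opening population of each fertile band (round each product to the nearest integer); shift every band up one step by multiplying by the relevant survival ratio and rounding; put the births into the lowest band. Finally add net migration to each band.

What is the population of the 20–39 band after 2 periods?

Period 1.
Births: 700 × 0.151 = 106
20–39: 1550 × 0.975 = 1511
40–59: 700 × 0.96 = 672
60–79: 2430 × 0.953 = 2316
Net migration: 20–39 + 175 → 1686
End of period: [106, 1686, 672, 2316]
Period 2.
Births: 1686 × 0.151 = 255
20–39: 106 × 0.975 = 103
40–59: 1686 × 0.96 = 1619
60–79: 672 × 0.953 = 640
Net migration: 20–39 + 175 → 278
End of period: [255, 278, 1619, 640]

278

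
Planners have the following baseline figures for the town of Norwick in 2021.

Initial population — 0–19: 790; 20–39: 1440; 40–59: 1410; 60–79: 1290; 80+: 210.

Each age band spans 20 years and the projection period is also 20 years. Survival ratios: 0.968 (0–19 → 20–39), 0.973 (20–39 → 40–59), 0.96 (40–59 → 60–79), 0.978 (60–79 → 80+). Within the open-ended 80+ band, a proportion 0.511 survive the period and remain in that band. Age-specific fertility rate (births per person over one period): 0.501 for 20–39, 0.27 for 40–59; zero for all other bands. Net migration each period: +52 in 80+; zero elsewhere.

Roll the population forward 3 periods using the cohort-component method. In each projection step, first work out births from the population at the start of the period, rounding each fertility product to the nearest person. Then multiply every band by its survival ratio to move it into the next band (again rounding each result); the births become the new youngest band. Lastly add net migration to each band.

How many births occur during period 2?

761

Call the bands 1 to 5, youngest first.
Period 1.
Births: 1440 × 0.501 = 721  |  1410 × 0.27 = 381 — total 1102
Band 2: 790 × 0.968 = 765
Band 3: 1440 × 0.973 = 1401
Band 4: 1410 × 0.96 = 1354
Band 5: 1290 × 0.978 + 210 × 0.511 = 1262 + 107 = 1369
Net migration: Band 5 + 52 → 1421
Population now: 0–19=1102, 20–39=765, 40–59=1401, 60–79=1354, 80+=1421
Period 2.
Births: 765 × 0.501 = 383  |  1401 × 0.27 = 378 — total 761
Band 2: 1102 × 0.968 = 1067
Band 3: 765 × 0.973 = 744
Band 4: 1401 × 0.96 = 1345
Band 5: 1354 × 0.978 + 1421 × 0.511 = 1324 + 726 = 2050
Net migration: Band 5 + 52 → 2102
Population now: 0–19=761, 20–39=1067, 40–59=744, 60–79=1345, 80+=2102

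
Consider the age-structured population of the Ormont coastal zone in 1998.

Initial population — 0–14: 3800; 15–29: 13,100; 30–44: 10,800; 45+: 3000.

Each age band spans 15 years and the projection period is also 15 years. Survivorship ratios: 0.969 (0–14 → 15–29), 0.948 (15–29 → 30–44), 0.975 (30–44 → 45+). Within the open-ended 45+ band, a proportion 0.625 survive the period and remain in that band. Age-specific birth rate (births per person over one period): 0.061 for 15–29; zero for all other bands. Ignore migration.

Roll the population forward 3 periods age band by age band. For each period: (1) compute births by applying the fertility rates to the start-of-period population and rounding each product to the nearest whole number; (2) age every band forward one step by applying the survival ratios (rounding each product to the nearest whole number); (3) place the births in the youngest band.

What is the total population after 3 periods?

16817

Call the groups 1 to 4, youngest first.
[period 1]
Births: 13100 * 0.061 = 799
Group 2: 3800 * 0.969 = 3682
Group 3: 13100 * 0.948 = 12419
Group 4: 10800 * 0.975 + 3000 * 0.625 = 10530 + 1875 = 12405
Population now: 0–14=799, 15–29=3682, 30–44=12419, 45+=12405
[period 2]
Births: 3682 * 0.061 = 225
Group 2: 799 * 0.969 = 774
Group 3: 3682 * 0.948 = 3491
Group 4: 12419 * 0.975 + 12405 * 0.625 = 12109 + 7753 = 19862
Population now: 0–14=225, 15–29=774, 30–44=3491, 45+=19862
[period 3]
Births: 774 * 0.061 = 47
Group 2: 225 * 0.969 = 218
Group 3: 774 * 0.948 = 734
Group 4: 3491 * 0.975 + 19862 * 0.625 = 3404 + 12414 = 15818
Population now: 0–14=47, 15–29=218, 30–44=734, 45+=15818
Total after period 3: 47 + 218 + 734 + 15818 = 16817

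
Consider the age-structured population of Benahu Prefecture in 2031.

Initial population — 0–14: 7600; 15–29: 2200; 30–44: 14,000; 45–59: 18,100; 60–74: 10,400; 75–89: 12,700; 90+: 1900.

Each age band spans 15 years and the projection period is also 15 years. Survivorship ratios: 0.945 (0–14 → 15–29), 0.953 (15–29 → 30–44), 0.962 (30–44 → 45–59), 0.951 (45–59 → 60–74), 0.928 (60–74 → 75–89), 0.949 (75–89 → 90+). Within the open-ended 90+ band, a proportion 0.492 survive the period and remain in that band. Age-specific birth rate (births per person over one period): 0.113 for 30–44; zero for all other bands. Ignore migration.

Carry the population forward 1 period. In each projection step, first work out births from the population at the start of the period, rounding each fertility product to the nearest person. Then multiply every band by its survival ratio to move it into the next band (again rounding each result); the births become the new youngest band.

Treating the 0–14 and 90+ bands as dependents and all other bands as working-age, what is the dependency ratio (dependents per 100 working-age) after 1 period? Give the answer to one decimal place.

— Period 1 —
Births: 14000 × 0.113 = 1582
15–29: 7600 × 0.945 = 7182
30–44: 2200 × 0.953 = 2097
45–59: 14000 × 0.962 = 13468
60–74: 18100 × 0.951 = 17213
75–89: 10400 × 0.928 = 9651
90+: 12700 × 0.949 + 1900 × 0.492 = 12052 + 935 = 12987
Giving 1582 / 7182 / 2097 / 13468 / 17213 / 9651 / 12987.
Dependents (band 0–14 + band 90+) = 1582 + 12987 = 14569; working-age = 49611; ratio = 14569/49611 × 100 = 29.4

29.4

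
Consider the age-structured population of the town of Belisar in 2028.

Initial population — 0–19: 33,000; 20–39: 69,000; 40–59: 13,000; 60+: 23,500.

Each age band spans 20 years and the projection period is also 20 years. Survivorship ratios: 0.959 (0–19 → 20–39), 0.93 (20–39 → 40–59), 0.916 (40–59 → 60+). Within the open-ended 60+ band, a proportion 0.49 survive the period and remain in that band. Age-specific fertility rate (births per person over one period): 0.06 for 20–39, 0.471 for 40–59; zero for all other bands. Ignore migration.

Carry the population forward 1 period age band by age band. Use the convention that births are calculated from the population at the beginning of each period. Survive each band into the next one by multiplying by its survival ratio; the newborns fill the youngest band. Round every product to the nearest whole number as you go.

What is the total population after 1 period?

— Period 1 —
Births: 69000 × 0.06 = 4140  |  13000 × 0.471 = 6123 → total 10263
20–39: 33000 × 0.959 = 31647
40–59: 69000 × 0.93 = 64170
60+: 13000 × 0.916 + 23500 × 0.49 = 11908 + 11515 = 23423
Population now: 0–19=10263, 20–39=31647, 40–59=64170, 60+=23423
Total after period 1: 10263 + 31647 + 64170 + 23423 = 129503

129503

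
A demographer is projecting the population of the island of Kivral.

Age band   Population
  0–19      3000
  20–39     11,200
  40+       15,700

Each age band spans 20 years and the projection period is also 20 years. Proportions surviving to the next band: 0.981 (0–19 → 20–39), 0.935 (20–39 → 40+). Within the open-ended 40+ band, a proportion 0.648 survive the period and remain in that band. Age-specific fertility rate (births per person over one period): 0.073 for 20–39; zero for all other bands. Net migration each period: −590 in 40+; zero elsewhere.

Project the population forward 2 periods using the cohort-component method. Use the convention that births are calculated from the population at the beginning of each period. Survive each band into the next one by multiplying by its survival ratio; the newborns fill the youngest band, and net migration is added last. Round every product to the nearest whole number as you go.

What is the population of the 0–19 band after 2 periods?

Period 1.
Births: 11200 × 0.073 = 818
20–39: 3000 × 0.981 = 2943
40+: 11200 × 0.935 + 15700 × 0.648 = 10472 + 10174 = 20646
Net migration: 40+ − 590 → 20056
→ [818, 2943, 20056]
Period 2.
Births: 2943 × 0.073 = 215
20–39: 818 × 0.981 = 802
40+: 2943 × 0.935 + 20056 × 0.648 = 2752 + 12996 = 15748
Net migration: 40+ − 590 → 15158
→ [215, 802, 15158]

215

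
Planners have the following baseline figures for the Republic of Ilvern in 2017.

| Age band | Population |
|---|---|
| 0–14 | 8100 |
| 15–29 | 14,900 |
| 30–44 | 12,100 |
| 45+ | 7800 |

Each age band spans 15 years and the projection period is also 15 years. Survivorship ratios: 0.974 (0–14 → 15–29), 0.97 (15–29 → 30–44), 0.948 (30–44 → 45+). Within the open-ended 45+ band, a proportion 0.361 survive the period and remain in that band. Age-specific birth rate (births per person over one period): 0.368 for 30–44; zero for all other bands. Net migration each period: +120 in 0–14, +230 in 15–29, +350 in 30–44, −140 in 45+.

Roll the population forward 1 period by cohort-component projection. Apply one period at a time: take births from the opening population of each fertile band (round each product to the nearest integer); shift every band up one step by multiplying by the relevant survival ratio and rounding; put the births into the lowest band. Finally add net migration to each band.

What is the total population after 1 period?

Period 1:
Births: 12100 × 0.368 = 4453
15–29: 8100 × 0.974 = 7889
30–44: 14900 × 0.97 = 14453
45+: 12100 × 0.948 + 7800 × 0.361 = 11471 + 2816 = 14287
Net migration: 0–14 + 120 → 4573; 15–29 + 230 → 8119; 30–44 + 350 → 14803; 45+ − 140 → 14147
Population now: 0–14=4573, 15–29=8119, 30–44=14803, 45+=14147
Total after period 1: 4573 + 8119 + 14803 + 14147 = 41642

41642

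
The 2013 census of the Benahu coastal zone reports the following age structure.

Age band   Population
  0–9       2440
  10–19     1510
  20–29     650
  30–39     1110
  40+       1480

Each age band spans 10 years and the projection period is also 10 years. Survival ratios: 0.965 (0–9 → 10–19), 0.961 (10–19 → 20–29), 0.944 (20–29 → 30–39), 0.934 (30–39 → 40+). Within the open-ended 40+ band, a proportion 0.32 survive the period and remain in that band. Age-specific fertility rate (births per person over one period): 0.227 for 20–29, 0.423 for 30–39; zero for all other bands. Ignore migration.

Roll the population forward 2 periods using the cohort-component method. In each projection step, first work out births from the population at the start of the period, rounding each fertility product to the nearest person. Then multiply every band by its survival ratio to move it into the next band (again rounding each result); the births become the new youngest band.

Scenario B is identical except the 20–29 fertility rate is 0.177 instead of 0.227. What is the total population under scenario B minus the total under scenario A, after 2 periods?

Call the groups 1 to 5, youngest first.
After projecting period 1:
Births: 650 × 0.227 = 148, 1110 × 0.423 = 470 — total 618
Group 2: 2440 × 0.965 = 2355
Group 3: 1510 × 0.961 = 1451
Group 4: 650 × 0.944 = 614
Group 5: 1110 × 0.934 + 1480 × 0.32 = 1037 + 474 = 1511
Population now: 0–9=618, 10–19=2355, 20–29=1451, 30–39=614, 40+=1511
After projecting period 2:
Births: 1451 × 0.227 = 329, 614 × 0.423 = 260 — total 589
Group 2: 618 × 0.965 = 596
Group 3: 2355 × 0.961 = 2263
Group 4: 1451 × 0.944 = 1370
Group 5: 614 × 0.934 + 1511 × 0.32 = 573 + 484 = 1057
Population now: 0–9=589, 10–19=596, 20–29=2263, 30–39=1370, 40+=1057
Scenario A total after 2 periods: 5875
Scenario B projection —
After projecting period 1:
Births: 650 × 0.177 = 115, 1110 × 0.423 = 470 — total 585
Group 2: 2440 × 0.965 = 2355
Group 3: 1510 × 0.961 = 1451
Group 4: 650 × 0.944 = 614
Group 5: 1110 × 0.934 + 1480 × 0.32 = 1037 + 474 = 1511
Population now: 0–9=585, 10–19=2355, 20–29=1451, 30–39=614, 40+=1511
After projecting period 2:
Births: 1451 × 0.177 = 257, 614 × 0.423 = 260 — total 517
Group 2: 585 × 0.965 = 565
Group 3: 2355 × 0.961 = 2263
Group 4: 1451 × 0.944 = 1370
Group 5: 614 × 0.934 + 1511 × 0.32 = 573 + 484 = 1057
Population now: 0–9=517, 10–19=565, 20–29=2263, 30–39=1370, 40+=1057
Scenario B total after 2 periods: 5772
Difference B − A = 5772 − 5875 = -103

-103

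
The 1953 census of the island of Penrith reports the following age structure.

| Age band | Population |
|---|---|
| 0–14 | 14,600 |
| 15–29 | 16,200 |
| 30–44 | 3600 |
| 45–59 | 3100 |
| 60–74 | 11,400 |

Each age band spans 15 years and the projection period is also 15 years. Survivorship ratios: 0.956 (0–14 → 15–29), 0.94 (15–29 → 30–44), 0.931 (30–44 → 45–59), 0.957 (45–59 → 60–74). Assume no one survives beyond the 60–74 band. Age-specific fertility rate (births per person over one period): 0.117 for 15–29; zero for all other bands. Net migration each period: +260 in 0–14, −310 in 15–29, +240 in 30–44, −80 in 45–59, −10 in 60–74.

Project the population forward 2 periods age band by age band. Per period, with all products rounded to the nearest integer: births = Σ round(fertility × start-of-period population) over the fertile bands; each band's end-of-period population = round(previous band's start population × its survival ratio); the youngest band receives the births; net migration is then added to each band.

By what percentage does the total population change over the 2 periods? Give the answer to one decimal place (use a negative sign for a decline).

-30.2

Let group 1 be 0–14 through group 5 = 60–74.
After projecting period 1:
Births: 16200 × 0.117 = 1895
Group 2: 14600 × 0.956 = 13958
Group 3: 16200 × 0.94 = 15228
Group 4: 3600 × 0.931 = 3352
Group 5: 3100 × 0.957 = 2967
Net migration: Group 1 + 260 → 2155; Group 2 − 310 → 13648; Group 3 + 240 → 15468; Group 4 − 80 → 3272; Group 5 − 10 → 2957
Giving 2155 / 13648 / 15468 / 3272 / 2957.
After projecting period 2:
Births: 13648 × 0.117 = 1597
Group 2: 2155 × 0.956 = 2060
Group 3: 13648 × 0.94 = 12829
Group 4: 15468 × 0.931 = 14401
Group 5: 3272 × 0.957 = 3131
Net migration: Group 1 + 260 → 1857; Group 2 − 310 → 1750; Group 3 + 240 → 13069; Group 4 − 80 → 14321; Group 5 − 10 → 3121
Giving 1857 / 1750 / 13069 / 14321 / 3121.
Total: 48900 → 34118; change = -14782; percentage change = -30.2%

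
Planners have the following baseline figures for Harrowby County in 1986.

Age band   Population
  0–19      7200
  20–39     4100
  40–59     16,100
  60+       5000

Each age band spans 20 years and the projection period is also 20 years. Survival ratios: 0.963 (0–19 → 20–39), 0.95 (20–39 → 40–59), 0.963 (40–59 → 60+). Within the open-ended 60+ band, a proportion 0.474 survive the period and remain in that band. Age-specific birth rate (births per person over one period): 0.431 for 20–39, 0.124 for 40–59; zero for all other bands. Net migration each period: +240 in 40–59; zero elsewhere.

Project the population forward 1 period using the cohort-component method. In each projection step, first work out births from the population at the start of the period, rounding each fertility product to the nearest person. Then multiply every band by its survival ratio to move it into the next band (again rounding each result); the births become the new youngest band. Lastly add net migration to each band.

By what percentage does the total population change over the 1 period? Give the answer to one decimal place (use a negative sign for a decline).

0.9

Period 1:
Births: 4100 × 0.431 = 1767 ; 16100 × 0.124 = 1996 → total 3763
20–39: 7200 × 0.963 = 6934
40–59: 4100 × 0.95 = 3895
60+: 16100 × 0.963 + 5000 × 0.474 = 15504 + 2370 = 17874
Net migration: 40–59 + 240 → 4135
End of period: [3763, 6934, 4135, 17874]
Total: 32400 → 32706; change = 306; percentage change = 0.9%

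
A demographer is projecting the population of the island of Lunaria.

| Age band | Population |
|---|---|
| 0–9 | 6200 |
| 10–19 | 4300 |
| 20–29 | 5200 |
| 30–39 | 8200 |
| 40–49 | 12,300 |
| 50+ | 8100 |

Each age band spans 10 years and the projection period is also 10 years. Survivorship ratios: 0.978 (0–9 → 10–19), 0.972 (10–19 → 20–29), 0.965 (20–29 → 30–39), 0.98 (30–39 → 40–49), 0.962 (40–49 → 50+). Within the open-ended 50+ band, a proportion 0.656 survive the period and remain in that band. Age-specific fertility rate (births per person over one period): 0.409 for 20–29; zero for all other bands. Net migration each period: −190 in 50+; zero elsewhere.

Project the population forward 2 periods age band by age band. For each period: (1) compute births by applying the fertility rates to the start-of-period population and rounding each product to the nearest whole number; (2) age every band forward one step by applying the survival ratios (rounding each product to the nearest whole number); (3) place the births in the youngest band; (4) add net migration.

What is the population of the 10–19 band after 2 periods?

2080

Period 1.
Births: 5200 × 0.409 = 2127
10–19: 6200 × 0.978 = 6064
20–29: 4300 × 0.972 = 4180
30–39: 5200 × 0.965 = 5018
40–49: 8200 × 0.98 = 8036
50+: 12300 × 0.962 + 8100 × 0.656 = 11833 + 5314 = 17147
Net migration: 50+ − 190 → 16957
→ [2127, 6064, 4180, 5018, 8036, 16957]
Period 2.
Births: 4180 × 0.409 = 1710
10–19: 2127 × 0.978 = 2080
20–29: 6064 × 0.972 = 5894
30–39: 4180 × 0.965 = 4034
40–49: 5018 × 0.98 = 4918
50+: 8036 × 0.962 + 16957 × 0.656 = 7731 + 11124 = 18855
Net migration: 50+ − 190 → 18665
→ [1710, 2080, 5894, 4034, 4918, 18665]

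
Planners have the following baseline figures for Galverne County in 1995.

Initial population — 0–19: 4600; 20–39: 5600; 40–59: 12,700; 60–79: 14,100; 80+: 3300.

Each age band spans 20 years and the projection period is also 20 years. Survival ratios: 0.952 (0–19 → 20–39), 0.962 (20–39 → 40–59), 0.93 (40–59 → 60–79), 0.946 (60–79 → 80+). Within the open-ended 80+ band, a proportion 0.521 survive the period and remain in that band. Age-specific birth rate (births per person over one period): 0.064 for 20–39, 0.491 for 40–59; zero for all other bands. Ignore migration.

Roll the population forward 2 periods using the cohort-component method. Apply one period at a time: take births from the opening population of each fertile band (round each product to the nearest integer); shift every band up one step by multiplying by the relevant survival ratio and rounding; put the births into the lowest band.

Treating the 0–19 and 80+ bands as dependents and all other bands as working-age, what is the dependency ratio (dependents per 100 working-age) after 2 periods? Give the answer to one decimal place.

Let band 1 be 0–19 through band 5 = 80+.
Period 1.
Births: 5600 * 0.064 = 358 ; 12700 * 0.491 = 6236 → total 6594
Band 2: 4600 * 0.952 = 4379
Band 3: 5600 * 0.962 = 5387
Band 4: 12700 * 0.93 = 11811
Band 5: 14100 * 0.946 + 3300 * 0.521 = 13339 + 1719 = 15058
Population now: 0–19=6594, 20–39=4379, 40–59=5387, 60–79=11811, 80+=15058
Period 2.
Births: 4379 * 0.064 = 280 ; 5387 * 0.491 = 2645 → total 2925
Band 2: 6594 * 0.952 = 6277
Band 3: 4379 * 0.962 = 4213
Band 4: 5387 * 0.93 = 5010
Band 5: 11811 * 0.946 + 15058 * 0.521 = 11173 + 7845 = 19018
Population now: 0–19=2925, 20–39=6277, 40–59=4213, 60–79=5010, 80+=19018
Dependents (band 0–19 + band 80+) = 2925 + 19018 = 21943; working-age = 15500; ratio = 21943/15500 × 100 = 141.6

141.6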